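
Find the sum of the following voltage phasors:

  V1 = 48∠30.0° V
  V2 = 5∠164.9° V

Step 1 — Convert each phasor to rectangular form:
  V1 = 48·(cos(30.0°) + j·sin(30.0°)) = 41.57 + j24 V
  V2 = 5·(cos(164.9°) + j·sin(164.9°)) = -4.827 + j1.303 V
Step 2 — Sum components: V_total = 36.74 + j25.3 V.
Step 3 — Convert to polar: |V_total| = 44.61 V, ∠V_total = 34.6°.

V_total = 44.61∠34.6° V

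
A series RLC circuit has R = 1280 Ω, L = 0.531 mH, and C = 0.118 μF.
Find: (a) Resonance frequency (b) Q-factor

Step 1 — Resonance condition Im(Z)=0 gives ω₀ = 1/√(LC).
Step 2 — ω₀ = 1/√(0.000531·1.18e-07) = 1.263e+05 rad/s.
Step 3 — f₀ = ω₀/(2π) = 2.011e+04 Hz.
Step 4 — Series Q: Q = ω₀L/R = 1.263e+05·0.000531/1280 = 0.05241.

(a) f₀ = 2.011e+04 Hz  (b) Q = 0.05241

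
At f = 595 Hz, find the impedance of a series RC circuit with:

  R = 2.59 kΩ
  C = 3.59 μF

Step 1 — Angular frequency: ω = 2π·f = 2π·595 = 3738 rad/s.
Step 2 — Component impedances:
  R: Z = R = 2590 Ω
  C: Z = 1/(jωC) = -j/(ω·C) = 0 - j74.51 Ω
Step 3 — Series combination: Z_total = R + C = 2590 - j74.51 Ω = 2591∠-1.6° Ω.

Z = 2590 - j74.51 Ω = 2591∠-1.6° Ω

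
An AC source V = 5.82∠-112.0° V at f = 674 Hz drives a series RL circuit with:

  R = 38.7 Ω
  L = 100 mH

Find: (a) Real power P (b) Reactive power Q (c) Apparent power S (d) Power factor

Step 1 — Angular frequency: ω = 2π·f = 2π·674 = 4235 rad/s.
Step 2 — Component impedances:
  R: Z = R = 38.7 Ω
  L: Z = jωL = j·4235·0.1 = 0 + j423.5 Ω
Step 3 — Series combination: Z_total = R + L = 38.7 + j423.5 Ω = 425.3∠84.8° Ω.
Step 4 — Source phasor: V = 5.82∠-112.0° V = -2.18 - j5.396 V.
Step 5 — Current: I = V / Z = -0.0131 + j0.003951 A = 0.01369∠163.2° A.
Step 6 — Complex power: S = V·I* = 0.007249 + j0.07932 VA.
Step 7 — Real power: P = Re(S) = 0.007249 W.
Step 8 — Reactive power: Q = Im(S) = 0.07932 VAR.
Step 9 — Apparent power: |S| = 0.07965 VA.
Step 10 — Power factor: PF = P/|S| = 0.09101 (lagging).

(a) P = 0.007249 W  (b) Q = 0.07932 VAR  (c) S = 0.07965 VA  (d) PF = 0.09101 (lagging)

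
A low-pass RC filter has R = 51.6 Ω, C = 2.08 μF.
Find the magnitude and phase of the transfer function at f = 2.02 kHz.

Step 1 — Angular frequency: ω = 2π·2020 = 1.269e+04 rad/s.
Step 2 — Transfer function: H(jω) = 1/(1 + jωRC).
Step 3 — Denominator: 1 + jωRC = 1 + j·1.269e+04·51.6·2.08e-06 = 1 + j1.362.
Step 4 — H = 0.3502 - j0.477.
Step 5 — Magnitude: |H| = 0.5918 (-4.6 dB); phase: φ = -53.7°.

|H| = 0.5918 (-4.6 dB), φ = -53.7°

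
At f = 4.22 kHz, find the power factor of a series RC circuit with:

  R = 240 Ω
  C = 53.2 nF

Step 1 — Angular frequency: ω = 2π·f = 2π·4220 = 2.652e+04 rad/s.
Step 2 — Component impedances:
  R: Z = R = 240 Ω
  C: Z = 1/(jωC) = -j/(ω·C) = 0 - j708.9 Ω
Step 3 — Series combination: Z_total = R + C = 240 - j708.9 Ω = 748.4∠-71.3° Ω.
Step 4 — Power factor: PF = cos(φ) = Re(Z)/|Z| = 240/748.4 = 0.3207.
Step 5 — Type: Im(Z) = -708.9 ⇒ leading (phase φ = -71.3°).

PF = 0.3207 (leading, φ = -71.3°)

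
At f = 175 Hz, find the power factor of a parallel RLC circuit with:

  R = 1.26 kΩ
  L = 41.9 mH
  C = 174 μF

Step 1 — Angular frequency: ω = 2π·f = 2π·175 = 1100 rad/s.
Step 2 — Component impedances:
  R: Z = R = 1260 Ω
  L: Z = jωL = j·1100·0.0419 = 0 + j46.07 Ω
  C: Z = 1/(jωC) = -j/(ω·C) = 0 - j5.227 Ω
Step 3 — Parallel combination: 1/Z_total = 1/R + 1/L + 1/C; Z_total = 0.02759 - j5.895 Ω = 5.896∠-89.7° Ω.
Step 4 — Power factor: PF = cos(φ) = Re(Z)/|Z| = 0.02759/5.896 = 0.004679.
Step 5 — Type: Im(Z) = -5.895 ⇒ leading (phase φ = -89.7°).

PF = 0.004679 (leading, φ = -89.7°)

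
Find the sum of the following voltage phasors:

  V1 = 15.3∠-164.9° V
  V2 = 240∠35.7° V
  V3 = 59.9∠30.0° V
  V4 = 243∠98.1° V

Step 1 — Convert each phasor to rectangular form:
  V1 = 15.3·(cos(-164.9°) + j·sin(-164.9°)) = -14.77 - j3.986 V
  V2 = 240·(cos(35.7°) + j·sin(35.7°)) = 194.9 + j140 V
  V3 = 59.9·(cos(30.0°) + j·sin(30.0°)) = 51.87 + j29.95 V
  V4 = 243·(cos(98.1°) + j·sin(98.1°)) = -34.24 + j240.6 V
Step 2 — Sum components: V_total = 197.8 + j406.6 V.
Step 3 — Convert to polar: |V_total| = 452.1 V, ∠V_total = 64.1°.

V_total = 452.1∠64.1° V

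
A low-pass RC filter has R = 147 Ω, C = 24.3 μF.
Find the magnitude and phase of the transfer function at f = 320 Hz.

Step 1 — Angular frequency: ω = 2π·320 = 2011 rad/s.
Step 2 — Transfer function: H(jω) = 1/(1 + jωRC).
Step 3 — Denominator: 1 + jωRC = 1 + j·2011·147·2.43e-05 = 1 + j7.182.
Step 4 — H = 0.01902 - j0.1366.
Step 5 — Magnitude: |H| = 0.1379 (-17.2 dB); phase: φ = -82.1°.

|H| = 0.1379 (-17.2 dB), φ = -82.1°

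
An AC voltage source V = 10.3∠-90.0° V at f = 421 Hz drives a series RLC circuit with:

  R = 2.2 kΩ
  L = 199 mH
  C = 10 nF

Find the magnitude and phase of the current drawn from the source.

Step 1 — Angular frequency: ω = 2π·f = 2π·421 = 2645 rad/s.
Step 2 — Component impedances:
  R: Z = R = 2200 Ω
  L: Z = jωL = j·2645·0.199 = 0 + j526.4 Ω
  C: Z = 1/(jωC) = -j/(ω·C) = 0 - j3.78e+04 Ω
Step 3 — Series combination: Z_total = R + L + C = 2200 - j3.728e+04 Ω = 3.734e+04∠-86.6° Ω.
Step 4 — Source phasor: V = 10.3∠-90.0° V = 0 - j10.3 V.
Step 5 — Ohm's law: I = V / Z_total = (0 - j10.3) / (2200 - j3.728e+04) = 0.0002753 - j1.625e-05 A.
Step 6 — Convert to polar: |I| = 0.0002758 A, ∠I = -3.4°.

I = 0.0002758∠-3.4° A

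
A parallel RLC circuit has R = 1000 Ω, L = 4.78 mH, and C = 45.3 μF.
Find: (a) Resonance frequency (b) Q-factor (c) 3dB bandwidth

Step 1 — Resonance: ω₀ = 1/√(LC) = 1/√(0.00478·4.53e-05) = 2149 rad/s.
Step 2 — f₀ = ω₀/(2π) = 342 Hz.
Step 3 — Parallel Q: Q = R/(ω₀L) = 1000/(2149·0.00478) = 97.35.
Step 4 — Bandwidth: Δω = ω₀/Q = 22.08 rad/s; BW = Δω/(2π) = 3.513 Hz.

(a) f₀ = 342 Hz  (b) Q = 97.35  (c) BW = 3.513 Hz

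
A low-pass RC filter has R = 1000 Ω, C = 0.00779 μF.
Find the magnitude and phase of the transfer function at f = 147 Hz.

Step 1 — Angular frequency: ω = 2π·147 = 923.6 rad/s.
Step 2 — Transfer function: H(jω) = 1/(1 + jωRC).
Step 3 — Denominator: 1 + jωRC = 1 + j·923.6·1000·7.79e-09 = 1 + j0.007195.
Step 4 — H = 0.9999 - j0.007195.
Step 5 — Magnitude: |H| = 1 (-0.0 dB); phase: φ = -0.4°.

|H| = 1 (-0.0 dB), φ = -0.4°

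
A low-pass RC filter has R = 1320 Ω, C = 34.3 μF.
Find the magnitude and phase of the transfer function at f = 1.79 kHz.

Step 1 — Angular frequency: ω = 2π·1790 = 1.125e+04 rad/s.
Step 2 — Transfer function: H(jω) = 1/(1 + jωRC).
Step 3 — Denominator: 1 + jωRC = 1 + j·1.125e+04·1320·3.43e-05 = 1 + j509.2.
Step 4 — H = 3.857e-06 - j0.001964.
Step 5 — Magnitude: |H| = 0.001964 (-54.1 dB); phase: φ = -89.9°.

|H| = 0.001964 (-54.1 dB), φ = -89.9°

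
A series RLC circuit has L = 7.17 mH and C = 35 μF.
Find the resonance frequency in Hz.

Step 1 — Resonance condition Im(Z)=0 gives ω₀ = 1/√(LC).
Step 2 — ω₀ = 1/√(0.00717·3.5e-05) = 1996 rad/s.
Step 3 — f₀ = ω₀/(2π) = 317.7 Hz.

f₀ = 317.7 Hz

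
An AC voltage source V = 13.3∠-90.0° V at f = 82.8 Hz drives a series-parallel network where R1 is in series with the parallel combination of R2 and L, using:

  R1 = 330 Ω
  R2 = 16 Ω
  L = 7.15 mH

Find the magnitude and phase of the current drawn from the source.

Step 1 — Angular frequency: ω = 2π·f = 2π·82.8 = 520.2 rad/s.
Step 2 — Component impedances:
  R1: Z = R = 330 Ω
  R2: Z = R = 16 Ω
  L: Z = jωL = j·520.2·0.00715 = 0 + j3.72 Ω
Step 3 — Parallel branch: R2 || L = 1/(1/R2 + 1/L) = 0.8204 + j3.529 Ω.
Step 4 — Series with R1: Z_total = R1 + (R2 || L) = 330.8 + j3.529 Ω = 330.8∠0.6° Ω.
Step 5 — Source phasor: V = 13.3∠-90.0° V = 0 - j13.3 V.
Step 6 — Ohm's law: I = V / Z_total = (0 - j13.3) / (330.8 + j3.529) = -0.0004288 - j0.0402 A.
Step 7 — Convert to polar: |I| = 0.0402 A, ∠I = -90.6°.

I = 0.0402∠-90.6° A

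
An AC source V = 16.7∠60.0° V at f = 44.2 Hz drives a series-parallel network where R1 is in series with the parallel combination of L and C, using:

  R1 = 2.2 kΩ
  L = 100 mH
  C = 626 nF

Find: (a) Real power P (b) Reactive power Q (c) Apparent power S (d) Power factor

Step 1 — Angular frequency: ω = 2π·f = 2π·44.2 = 277.7 rad/s.
Step 2 — Component impedances:
  R1: Z = R = 2200 Ω
  L: Z = jωL = j·277.7·0.1 = 0 + j27.77 Ω
  C: Z = 1/(jωC) = -j/(ω·C) = 0 - j5752 Ω
Step 3 — Parallel branch: L || C = 1/(1/L + 1/C) = 0 + j27.91 Ω.
Step 4 — Series with R1: Z_total = R1 + (L || C) = 2200 + j27.91 Ω = 2200∠0.7° Ω.
Step 5 — Source phasor: V = 16.7∠60.0° V = 8.35 + j14.46 V.
Step 6 — Current: I = V / Z = 0.003878 + j0.006525 A = 0.00759∠59.3° A.
Step 7 — Complex power: S = V·I* = 0.1267 + j0.001608 VA.
Step 8 — Real power: P = Re(S) = 0.1267 W.
Step 9 — Reactive power: Q = Im(S) = 0.001608 VAR.
Step 10 — Apparent power: |S| = 0.1268 VA.
Step 11 — Power factor: PF = P/|S| = 0.9999 (lagging).

(a) P = 0.1267 W  (b) Q = 0.001608 VAR  (c) S = 0.1268 VA  (d) PF = 0.9999 (lagging)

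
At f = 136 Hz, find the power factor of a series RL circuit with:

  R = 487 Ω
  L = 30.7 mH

Step 1 — Angular frequency: ω = 2π·f = 2π·136 = 854.5 rad/s.
Step 2 — Component impedances:
  R: Z = R = 487 Ω
  L: Z = jωL = j·854.5·0.0307 = 0 + j26.23 Ω
Step 3 — Series combination: Z_total = R + L = 487 + j26.23 Ω = 487.7∠3.1° Ω.
Step 4 — Power factor: PF = cos(φ) = Re(Z)/|Z| = 487/487.7 = 0.9986.
Step 5 — Type: Im(Z) = 26.23 ⇒ lagging (phase φ = 3.1°).

PF = 0.9986 (lagging, φ = 3.1°)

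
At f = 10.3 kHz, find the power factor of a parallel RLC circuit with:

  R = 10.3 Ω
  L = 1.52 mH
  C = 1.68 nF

Step 1 — Angular frequency: ω = 2π·f = 2π·1.03e+04 = 6.472e+04 rad/s.
Step 2 — Component impedances:
  R: Z = R = 10.3 Ω
  L: Z = jωL = j·6.472e+04·0.00152 = 0 + j98.37 Ω
  C: Z = 1/(jωC) = -j/(ω·C) = 0 - j9198 Ω
Step 3 — Parallel combination: 1/Z_total = 1/R + 1/L + 1/C; Z_total = 10.19 + j1.056 Ω = 10.25∠5.9° Ω.
Step 4 — Power factor: PF = cos(φ) = Re(Z)/|Z| = 10.191/10.245 = 0.9947.
Step 5 — Type: Im(Z) = 1.056 ⇒ lagging (phase φ = 5.9°).

PF = 0.9947 (lagging, φ = 5.9°)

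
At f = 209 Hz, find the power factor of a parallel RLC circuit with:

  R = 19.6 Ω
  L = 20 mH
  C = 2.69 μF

Step 1 — Angular frequency: ω = 2π·f = 2π·209 = 1313 rad/s.
Step 2 — Component impedances:
  R: Z = R = 19.6 Ω
  L: Z = jωL = j·1313·0.02 = 0 + j26.26 Ω
  C: Z = 1/(jωC) = -j/(ω·C) = 0 - j283.1 Ω
Step 3 — Parallel combination: 1/Z_total = 1/R + 1/L + 1/C; Z_total = 13.44 + j9.099 Ω = 16.23∠34.1° Ω.
Step 4 — Power factor: PF = cos(φ) = Re(Z)/|Z| = 13.44/16.23 = 0.8281.
Step 5 — Type: Im(Z) = 9.099 ⇒ lagging (phase φ = 34.1°).

PF = 0.8281 (lagging, φ = 34.1°)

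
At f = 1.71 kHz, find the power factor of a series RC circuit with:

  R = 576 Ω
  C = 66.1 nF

Step 1 — Angular frequency: ω = 2π·f = 2π·1710 = 1.074e+04 rad/s.
Step 2 — Component impedances:
  R: Z = R = 576 Ω
  C: Z = 1/(jωC) = -j/(ω·C) = 0 - j1408 Ω
Step 3 — Series combination: Z_total = R + C = 576 - j1408 Ω = 1521∠-67.8° Ω.
Step 4 — Power factor: PF = cos(φ) = Re(Z)/|Z| = 576/1521.3 = 0.3786.
Step 5 — Type: Im(Z) = -1408 ⇒ leading (phase φ = -67.8°).

PF = 0.3786 (leading, φ = -67.8°)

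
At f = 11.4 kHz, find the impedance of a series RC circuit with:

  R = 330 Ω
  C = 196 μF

Step 1 — Angular frequency: ω = 2π·f = 2π·1.14e+04 = 7.163e+04 rad/s.
Step 2 — Component impedances:
  R: Z = R = 330 Ω
  C: Z = 1/(jωC) = -j/(ω·C) = 0 - j0.07123 Ω
Step 3 — Series combination: Z_total = R + C = 330 - j0.07123 Ω = 330∠-0.0° Ω.

Z = 330 - j0.07123 Ω = 330∠-0.0° Ω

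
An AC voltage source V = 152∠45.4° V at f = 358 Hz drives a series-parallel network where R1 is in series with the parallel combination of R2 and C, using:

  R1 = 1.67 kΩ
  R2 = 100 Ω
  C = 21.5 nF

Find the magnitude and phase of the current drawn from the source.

Step 1 — Angular frequency: ω = 2π·f = 2π·358 = 2249 rad/s.
Step 2 — Component impedances:
  R1: Z = R = 1670 Ω
  R2: Z = R = 100 Ω
  C: Z = 1/(jωC) = -j/(ω·C) = 0 - j2.068e+04 Ω
Step 3 — Parallel branch: R2 || C = 1/(1/R2 + 1/C) = 100 - j0.4836 Ω.
Step 4 — Series with R1: Z_total = R1 + (R2 || C) = 1770 - j0.4836 Ω = 1770∠-0.0° Ω.
Step 5 — Source phasor: V = 152∠45.4° V = 106.7 + j108.2 V.
Step 6 — Ohm's law: I = V / Z_total = (106.7 + j108.2) / (1770 - j0.4836) = 0.06028 + j0.06116 A.
Step 7 — Convert to polar: |I| = 0.08588 A, ∠I = 45.4°.

I = 0.08588∠45.4° A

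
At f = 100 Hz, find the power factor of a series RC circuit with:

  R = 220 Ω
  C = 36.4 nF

Step 1 — Angular frequency: ω = 2π·f = 2π·100 = 628.3 rad/s.
Step 2 — Component impedances:
  R: Z = R = 220 Ω
  C: Z = 1/(jωC) = -j/(ω·C) = 0 - j4.372e+04 Ω
Step 3 — Series combination: Z_total = R + C = 220 - j4.372e+04 Ω = 4.372e+04∠-89.7° Ω.
Step 4 — Power factor: PF = cos(φ) = Re(Z)/|Z| = 220/4.372e+04 = 0.005032.
Step 5 — Type: Im(Z) = -4.372e+04 ⇒ leading (phase φ = -89.7°).

PF = 0.005032 (leading, φ = -89.7°)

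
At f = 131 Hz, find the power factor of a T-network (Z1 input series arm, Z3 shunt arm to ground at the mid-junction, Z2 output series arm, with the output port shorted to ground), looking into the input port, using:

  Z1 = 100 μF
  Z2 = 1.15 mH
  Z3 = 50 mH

Step 1 — Angular frequency: ω = 2π·f = 2π·131 = 823.1 rad/s.
Step 2 — Component impedances:
  Z1: Z = 1/(jωC) = -j/(ω·C) = 0 - j12.15 Ω
  Z2: Z = jωL = j·823.1·0.00115 = 0 + j0.9466 Ω
  Z3: Z = jωL = j·823.1·0.05 = 0 + j41.15 Ω
Step 3 — With the output port shorted to ground, the output series arm Z2 runs from the junction to ground; the shunt arm Z3 also runs from the junction to ground. They appear in parallel: Z3 || Z2 = 0 + j0.9253 Ω.
Step 4 — Series with input arm Z1: Z_in = Z1 + (Z3 || Z2) = 0 - j11.22 Ω = 11.22∠-90.0° Ω.
Step 5 — Power factor: PF = cos(φ) = Re(Z)/|Z| = 0/11.22 = 0.
Step 6 — Type: Im(Z) = -11.22 ⇒ leading (phase φ = -90.0°).

PF = 0 (leading, φ = -90.0°)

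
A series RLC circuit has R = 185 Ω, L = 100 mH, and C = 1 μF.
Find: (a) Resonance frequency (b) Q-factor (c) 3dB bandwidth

Step 1 — Resonance: ω₀ = 1/√(LC) = 1/√(0.1·1e-06) = 3162 rad/s.
Step 2 — f₀ = ω₀/(2π) = 503.3 Hz.
Step 3 — Series Q: Q = ω₀L/R = 3162·0.1/185 = 1.709.
Step 4 — Bandwidth: Δω = ω₀/Q = 1850 rad/s; BW = Δω/(2π) = 294.4 Hz.

(a) f₀ = 503.3 Hz  (b) Q = 1.709  (c) BW = 294.4 Hz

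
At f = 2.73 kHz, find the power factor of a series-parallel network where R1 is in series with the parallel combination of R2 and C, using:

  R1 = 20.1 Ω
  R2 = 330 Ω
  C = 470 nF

Step 1 — Angular frequency: ω = 2π·f = 2π·2730 = 1.715e+04 rad/s.
Step 2 — Component impedances:
  R1: Z = R = 20.1 Ω
  R2: Z = R = 330 Ω
  C: Z = 1/(jωC) = -j/(ω·C) = 0 - j124 Ω
Step 3 — Parallel branch: R2 || C = 1/(1/R2 + 1/C) = 40.85 - j108.7 Ω.
Step 4 — Series with R1: Z_total = R1 + (R2 || C) = 60.95 - j108.7 Ω = 124.6∠-60.7° Ω.
Step 5 — Power factor: PF = cos(φ) = Re(Z)/|Z| = 60.952/124.61 = 0.4891.
Step 6 — Type: Im(Z) = -108.7 ⇒ leading (phase φ = -60.7°).

PF = 0.4891 (leading, φ = -60.7°)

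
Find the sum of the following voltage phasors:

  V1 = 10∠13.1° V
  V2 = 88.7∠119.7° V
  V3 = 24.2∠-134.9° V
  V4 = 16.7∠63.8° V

Step 1 — Convert each phasor to rectangular form:
  V1 = 10·(cos(13.1°) + j·sin(13.1°)) = 9.74 + j2.267 V
  V2 = 88.7·(cos(119.7°) + j·sin(119.7°)) = -43.95 + j77.05 V
  V3 = 24.2·(cos(-134.9°) + j·sin(-134.9°)) = -17.08 - j17.14 V
  V4 = 16.7·(cos(63.8°) + j·sin(63.8°)) = 7.373 + j14.98 V
Step 2 — Sum components: V_total = -43.92 + j77.16 V.
Step 3 — Convert to polar: |V_total| = 88.78 V, ∠V_total = 119.6°.

V_total = 88.78∠119.6° V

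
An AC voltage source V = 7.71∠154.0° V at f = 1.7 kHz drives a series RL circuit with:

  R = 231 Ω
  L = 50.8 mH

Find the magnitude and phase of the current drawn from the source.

Step 1 — Angular frequency: ω = 2π·f = 2π·1700 = 1.068e+04 rad/s.
Step 2 — Component impedances:
  R: Z = R = 231 Ω
  L: Z = jωL = j·1.068e+04·0.0508 = 0 + j542.6 Ω
Step 3 — Series combination: Z_total = R + L = 231 + j542.6 Ω = 589.7∠66.9° Ω.
Step 4 — Source phasor: V = 7.71∠154.0° V = -6.93 + j3.38 V.
Step 5 — Ohm's law: I = V / Z_total = (-6.93 + j3.38) / (231 + j542.6) = 0.0006705 + j0.01306 A.
Step 6 — Convert to polar: |I| = 0.01307 A, ∠I = 87.1°.

I = 0.01307∠87.1° A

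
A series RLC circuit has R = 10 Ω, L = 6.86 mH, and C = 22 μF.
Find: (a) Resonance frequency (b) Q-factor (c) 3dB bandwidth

Step 1 — Resonance: ω₀ = 1/√(LC) = 1/√(0.00686·2.2e-05) = 2574 rad/s.
Step 2 — f₀ = ω₀/(2π) = 409.7 Hz.
Step 3 — Series Q: Q = ω₀L/R = 2574·0.00686/10 = 1.766.
Step 4 — Bandwidth: Δω = ω₀/Q = 1458 rad/s; BW = Δω/(2π) = 232 Hz.

(a) f₀ = 409.7 Hz  (b) Q = 1.766  (c) BW = 232 Hz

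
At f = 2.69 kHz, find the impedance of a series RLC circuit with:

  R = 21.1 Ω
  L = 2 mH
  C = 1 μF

Step 1 — Angular frequency: ω = 2π·f = 2π·2690 = 1.69e+04 rad/s.
Step 2 — Component impedances:
  R: Z = R = 21.1 Ω
  L: Z = jωL = j·1.69e+04·0.002 = 0 + j33.8 Ω
  C: Z = 1/(jωC) = -j/(ω·C) = 0 - j59.17 Ω
Step 3 — Series combination: Z_total = R + L + C = 21.1 - j25.36 Ω = 32.99∠-50.2° Ω.

Z = 21.1 - j25.36 Ω = 32.99∠-50.2° Ω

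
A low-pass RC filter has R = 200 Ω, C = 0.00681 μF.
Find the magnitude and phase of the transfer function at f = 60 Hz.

Step 1 — Angular frequency: ω = 2π·60 = 377 rad/s.
Step 2 — Transfer function: H(jω) = 1/(1 + jωRC).
Step 3 — Denominator: 1 + jωRC = 1 + j·377·200·6.81e-09 = 1 + j0.0005135.
Step 4 — H = 1 - j0.0005135.
Step 5 — Magnitude: |H| = 1 (-0.0 dB); phase: φ = -0.0°.

|H| = 1 (-0.0 dB), φ = -0.0°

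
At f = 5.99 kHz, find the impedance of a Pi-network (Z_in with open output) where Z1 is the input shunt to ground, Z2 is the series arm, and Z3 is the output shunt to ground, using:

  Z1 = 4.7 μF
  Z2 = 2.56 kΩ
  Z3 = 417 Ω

Step 1 — Angular frequency: ω = 2π·f = 2π·5990 = 3.764e+04 rad/s.
Step 2 — Component impedances:
  Z1: Z = 1/(jωC) = -j/(ω·C) = 0 - j5.653 Ω
  Z2: Z = R = 2560 Ω
  Z3: Z = R = 417 Ω
Step 3 — With open output, the series arm Z2 and the output shunt Z3 appear in series to ground: Z2 + Z3 = 2977 Ω.
Step 4 — Parallel with input shunt Z1: Z_in = Z1 || (Z2 + Z3) = 0.01074 - j5.653 Ω = 5.653∠-89.9° Ω.

Z = 0.01074 - j5.653 Ω = 5.653∠-89.9° Ω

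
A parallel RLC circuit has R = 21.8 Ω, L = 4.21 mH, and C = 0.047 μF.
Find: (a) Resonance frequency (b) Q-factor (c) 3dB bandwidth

Step 1 — Resonance: ω₀ = 1/√(LC) = 1/√(0.00421·4.7e-08) = 7.109e+04 rad/s.
Step 2 — f₀ = ω₀/(2π) = 1.131e+04 Hz.
Step 3 — Parallel Q: Q = R/(ω₀L) = 21.8/(7.109e+04·0.00421) = 0.07284.
Step 4 — Bandwidth: Δω = ω₀/Q = 9.76e+05 rad/s; BW = Δω/(2π) = 1.553e+05 Hz.

(a) f₀ = 1.131e+04 Hz  (b) Q = 0.07284  (c) BW = 1.553e+05 Hz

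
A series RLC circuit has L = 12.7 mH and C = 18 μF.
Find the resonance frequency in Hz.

Step 1 — Resonance condition Im(Z)=0 gives ω₀ = 1/√(LC).
Step 2 — ω₀ = 1/√(0.0127·1.8e-05) = 2092 rad/s.
Step 3 — f₀ = ω₀/(2π) = 332.9 Hz.

f₀ = 332.9 Hz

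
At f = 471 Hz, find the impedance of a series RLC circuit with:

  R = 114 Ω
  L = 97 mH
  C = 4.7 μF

Step 1 — Angular frequency: ω = 2π·f = 2π·471 = 2959 rad/s.
Step 2 — Component impedances:
  R: Z = R = 114 Ω
  L: Z = jωL = j·2959·0.097 = 0 + j287.1 Ω
  C: Z = 1/(jωC) = -j/(ω·C) = 0 - j71.9 Ω
Step 3 — Series combination: Z_total = R + L + C = 114 + j215.2 Ω = 243.5∠62.1° Ω.

Z = 114 + j215.2 Ω = 243.5∠62.1° Ω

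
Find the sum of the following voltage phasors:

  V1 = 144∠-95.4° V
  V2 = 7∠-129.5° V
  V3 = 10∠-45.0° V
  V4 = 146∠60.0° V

Step 1 — Convert each phasor to rectangular form:
  V1 = 144·(cos(-95.4°) + j·sin(-95.4°)) = -13.55 - j143.4 V
  V2 = 7·(cos(-129.5°) + j·sin(-129.5°)) = -4.453 - j5.401 V
  V3 = 10·(cos(-45.0°) + j·sin(-45.0°)) = 7.071 - j7.071 V
  V4 = 146·(cos(60.0°) + j·sin(60.0°)) = 73 + j126.4 V
Step 2 — Sum components: V_total = 62.07 - j29.39 V.
Step 3 — Convert to polar: |V_total| = 68.68 V, ∠V_total = -25.3°.

V_total = 68.68∠-25.3° V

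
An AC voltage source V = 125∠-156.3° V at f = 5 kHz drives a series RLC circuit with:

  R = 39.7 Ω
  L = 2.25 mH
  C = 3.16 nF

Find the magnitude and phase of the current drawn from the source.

Step 1 — Angular frequency: ω = 2π·f = 2π·5000 = 3.142e+04 rad/s.
Step 2 — Component impedances:
  R: Z = R = 39.7 Ω
  L: Z = jωL = j·3.142e+04·0.00225 = 0 + j70.69 Ω
  C: Z = 1/(jωC) = -j/(ω·C) = 0 - j1.007e+04 Ω
Step 3 — Series combination: Z_total = R + L + C = 39.7 - j1e+04 Ω = 1e+04∠-89.8° Ω.
Step 4 — Source phasor: V = 125∠-156.3° V = -114.5 - j50.24 V.
Step 5 — Ohm's law: I = V / Z_total = (-114.5 - j50.24) / (39.7 - j1e+04) = 0.004978 - j0.01146 A.
Step 6 — Convert to polar: |I| = 0.0125 A, ∠I = -66.5°.

I = 0.0125∠-66.5° A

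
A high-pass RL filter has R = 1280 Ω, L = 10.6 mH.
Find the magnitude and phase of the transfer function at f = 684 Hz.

Step 1 — Angular frequency: ω = 2π·684 = 4298 rad/s.
Step 2 — Transfer function: H(jω) = jωL/(R + jωL).
Step 3 — Numerator jωL = j·45.56; denominator R + jωL = 1280 + j45.56.
Step 4 — H = 0.001265 + j0.03555.
Step 5 — Magnitude: |H| = 0.03557 (-29.0 dB); phase: φ = 88.0°.

|H| = 0.03557 (-29.0 dB), φ = 88.0°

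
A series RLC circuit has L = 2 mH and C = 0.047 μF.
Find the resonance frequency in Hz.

Step 1 — Resonance condition Im(Z)=0 gives ω₀ = 1/√(LC).
Step 2 — ω₀ = 1/√(0.002·4.7e-08) = 1.031e+05 rad/s.
Step 3 — f₀ = ω₀/(2π) = 1.642e+04 Hz.

f₀ = 1.642e+04 Hz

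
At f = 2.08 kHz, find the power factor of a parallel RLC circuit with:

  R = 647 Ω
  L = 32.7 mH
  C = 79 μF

Step 1 — Angular frequency: ω = 2π·f = 2π·2080 = 1.307e+04 rad/s.
Step 2 — Component impedances:
  R: Z = R = 647 Ω
  L: Z = jωL = j·1.307e+04·0.0327 = 0 + j427.4 Ω
  C: Z = 1/(jωC) = -j/(ω·C) = 0 - j0.9686 Ω
Step 3 — Parallel combination: 1/Z_total = 1/R + 1/L + 1/C; Z_total = 0.001457 - j0.9708 Ω = 0.9708∠-89.9° Ω.
Step 4 — Power factor: PF = cos(φ) = Re(Z)/|Z| = 0.0014565/0.97077 = 0.0015.
Step 5 — Type: Im(Z) = -0.9708 ⇒ leading (phase φ = -89.9°).

PF = 0.0015 (leading, φ = -89.9°)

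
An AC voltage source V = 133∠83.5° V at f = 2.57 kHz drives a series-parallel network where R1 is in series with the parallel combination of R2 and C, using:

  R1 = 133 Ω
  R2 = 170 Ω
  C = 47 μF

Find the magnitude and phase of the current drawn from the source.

Step 1 — Angular frequency: ω = 2π·f = 2π·2570 = 1.615e+04 rad/s.
Step 2 — Component impedances:
  R1: Z = R = 133 Ω
  R2: Z = R = 170 Ω
  C: Z = 1/(jωC) = -j/(ω·C) = 0 - j1.318 Ω
Step 3 — Parallel branch: R2 || C = 1/(1/R2 + 1/C) = 0.01021 - j1.318 Ω.
Step 4 — Series with R1: Z_total = R1 + (R2 || C) = 133 - j1.318 Ω = 133∠-0.6° Ω.
Step 5 — Source phasor: V = 133∠83.5° V = 15.06 + j132.1 V.
Step 6 — Ohm's law: I = V / Z_total = (15.06 + j132.1) / (133 - j1.318) = 0.1033 + j0.9945 A.
Step 7 — Convert to polar: |I| = 0.9999 A, ∠I = 84.1°.

I = 0.9999∠84.1° A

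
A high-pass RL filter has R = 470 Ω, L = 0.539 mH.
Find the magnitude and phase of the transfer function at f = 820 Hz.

Step 1 — Angular frequency: ω = 2π·820 = 5152 rad/s.
Step 2 — Transfer function: H(jω) = jωL/(R + jωL).
Step 3 — Numerator jωL = j·2.777; denominator R + jωL = 470 + j2.777.
Step 4 — H = 3.491e-05 + j0.005908.
Step 5 — Magnitude: |H| = 0.005908 (-44.6 dB); phase: φ = 89.7°.

|H| = 0.005908 (-44.6 dB), φ = 89.7°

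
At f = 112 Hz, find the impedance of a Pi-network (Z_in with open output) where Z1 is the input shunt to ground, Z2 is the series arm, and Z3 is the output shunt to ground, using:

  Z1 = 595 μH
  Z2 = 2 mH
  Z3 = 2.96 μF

Step 1 — Angular frequency: ω = 2π·f = 2π·112 = 703.7 rad/s.
Step 2 — Component impedances:
  Z1: Z = jωL = j·703.7·0.000595 = 0 + j0.4187 Ω
  Z2: Z = jωL = j·703.7·0.002 = 0 + j1.407 Ω
  Z3: Z = 1/(jωC) = -j/(ω·C) = 0 - j480.1 Ω
Step 3 — With open output, the series arm Z2 and the output shunt Z3 appear in series to ground: Z2 + Z3 = 0 - j478.7 Ω.
Step 4 — Parallel with input shunt Z1: Z_in = Z1 || (Z2 + Z3) = 0 + j0.4191 Ω = 0.4191∠90.0° Ω.

Z = 0 + j0.4191 Ω = 0.4191∠90.0° Ω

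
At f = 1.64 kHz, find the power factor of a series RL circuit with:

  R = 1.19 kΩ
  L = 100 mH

Step 1 — Angular frequency: ω = 2π·f = 2π·1640 = 1.03e+04 rad/s.
Step 2 — Component impedances:
  R: Z = R = 1190 Ω
  L: Z = jωL = j·1.03e+04·0.1 = 0 + j1030 Ω
Step 3 — Series combination: Z_total = R + L = 1190 + j1030 Ω = 1574∠40.9° Ω.
Step 4 — Power factor: PF = cos(φ) = Re(Z)/|Z| = 1190/1574 = 0.756.
Step 5 — Type: Im(Z) = 1030 ⇒ lagging (phase φ = 40.9°).

PF = 0.756 (lagging, φ = 40.9°)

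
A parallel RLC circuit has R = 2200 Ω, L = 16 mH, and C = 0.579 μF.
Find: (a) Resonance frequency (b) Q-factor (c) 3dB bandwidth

Step 1 — Resonance: ω₀ = 1/√(LC) = 1/√(0.016·5.79e-07) = 1.039e+04 rad/s.
Step 2 — f₀ = ω₀/(2π) = 1654 Hz.
Step 3 — Parallel Q: Q = R/(ω₀L) = 2200/(1.039e+04·0.016) = 13.23.
Step 4 — Bandwidth: Δω = ω₀/Q = 785.1 rad/s; BW = Δω/(2π) = 124.9 Hz.

(a) f₀ = 1654 Hz  (b) Q = 13.23  (c) BW = 124.9 Hz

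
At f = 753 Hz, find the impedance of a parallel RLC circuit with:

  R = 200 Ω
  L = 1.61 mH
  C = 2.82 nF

Step 1 — Angular frequency: ω = 2π·f = 2π·753 = 4731 rad/s.
Step 2 — Component impedances:
  R: Z = R = 200 Ω
  L: Z = jωL = j·4731·0.00161 = 0 + j7.617 Ω
  C: Z = 1/(jωC) = -j/(ω·C) = 0 - j7.495e+04 Ω
Step 3 — Parallel combination: 1/Z_total = 1/R + 1/L + 1/C; Z_total = 0.2898 + j7.607 Ω = 7.613∠87.8° Ω.

Z = 0.2898 + j7.607 Ω = 7.613∠87.8° Ω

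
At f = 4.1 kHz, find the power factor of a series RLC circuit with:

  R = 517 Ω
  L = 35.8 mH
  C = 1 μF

Step 1 — Angular frequency: ω = 2π·f = 2π·4100 = 2.576e+04 rad/s.
Step 2 — Component impedances:
  R: Z = R = 517 Ω
  L: Z = jωL = j·2.576e+04·0.0358 = 0 + j922.2 Ω
  C: Z = 1/(jωC) = -j/(ω·C) = 0 - j38.82 Ω
Step 3 — Series combination: Z_total = R + L + C = 517 + j883.4 Ω = 1024∠59.7° Ω.
Step 4 — Power factor: PF = cos(φ) = Re(Z)/|Z| = 517/1023.6 = 0.5051.
Step 5 — Type: Im(Z) = 883.4 ⇒ lagging (phase φ = 59.7°).

PF = 0.5051 (lagging, φ = 59.7°)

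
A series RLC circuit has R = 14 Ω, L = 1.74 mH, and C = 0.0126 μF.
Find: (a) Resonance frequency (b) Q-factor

Step 1 — Resonance condition Im(Z)=0 gives ω₀ = 1/√(LC).
Step 2 — ω₀ = 1/√(0.00174·1.26e-08) = 2.136e+05 rad/s.
Step 3 — f₀ = ω₀/(2π) = 3.399e+04 Hz.
Step 4 — Series Q: Q = ω₀L/R = 2.136e+05·0.00174/14 = 26.54.

(a) f₀ = 3.399e+04 Hz  (b) Q = 26.54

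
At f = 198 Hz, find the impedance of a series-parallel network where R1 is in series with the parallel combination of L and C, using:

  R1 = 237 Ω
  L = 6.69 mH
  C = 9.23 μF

Step 1 — Angular frequency: ω = 2π·f = 2π·198 = 1244 rad/s.
Step 2 — Component impedances:
  R1: Z = R = 237 Ω
  L: Z = jωL = j·1244·0.00669 = 0 + j8.323 Ω
  C: Z = 1/(jωC) = -j/(ω·C) = 0 - j87.09 Ω
Step 3 — Parallel branch: L || C = 1/(1/L + 1/C) = 0 + j9.202 Ω.
Step 4 — Series with R1: Z_total = R1 + (L || C) = 237 + j9.202 Ω = 237.2∠2.2° Ω.

Z = 237 + j9.202 Ω = 237.2∠2.2° Ω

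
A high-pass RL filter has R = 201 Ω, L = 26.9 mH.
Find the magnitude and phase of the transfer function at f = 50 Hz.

Step 1 — Angular frequency: ω = 2π·50 = 314.2 rad/s.
Step 2 — Transfer function: H(jω) = jωL/(R + jωL).
Step 3 — Numerator jωL = j·8.451; denominator R + jωL = 201 + j8.451.
Step 4 — H = 0.001765 + j0.04197.
Step 5 — Magnitude: |H| = 0.04201 (-27.5 dB); phase: φ = 87.6°.

|H| = 0.04201 (-27.5 dB), φ = 87.6°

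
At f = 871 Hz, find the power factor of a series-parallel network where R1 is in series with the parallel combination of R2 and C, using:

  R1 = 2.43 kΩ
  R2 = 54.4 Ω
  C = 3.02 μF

Step 1 — Angular frequency: ω = 2π·f = 2π·871 = 5473 rad/s.
Step 2 — Component impedances:
  R1: Z = R = 2430 Ω
  R2: Z = R = 54.4 Ω
  C: Z = 1/(jωC) = -j/(ω·C) = 0 - j60.51 Ω
Step 3 — Parallel branch: R2 || C = 1/(1/R2 + 1/C) = 30.08 - j27.05 Ω.
Step 4 — Series with R1: Z_total = R1 + (R2 || C) = 2460 - j27.05 Ω = 2460∠-0.6° Ω.
Step 5 — Power factor: PF = cos(φ) = Re(Z)/|Z| = 2460.08/2460.23 = 0.9999.
Step 6 — Type: Im(Z) = -27.05 ⇒ leading (phase φ = -0.6°).

PF = 0.9999 (leading, φ = -0.6°)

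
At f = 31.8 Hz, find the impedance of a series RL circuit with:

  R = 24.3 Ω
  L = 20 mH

Step 1 — Angular frequency: ω = 2π·f = 2π·31.8 = 199.8 rad/s.
Step 2 — Component impedances:
  R: Z = R = 24.3 Ω
  L: Z = jωL = j·199.8·0.02 = 0 + j3.996 Ω
Step 3 — Series combination: Z_total = R + L = 24.3 + j3.996 Ω = 24.63∠9.3° Ω.

Z = 24.3 + j3.996 Ω = 24.63∠9.3° Ω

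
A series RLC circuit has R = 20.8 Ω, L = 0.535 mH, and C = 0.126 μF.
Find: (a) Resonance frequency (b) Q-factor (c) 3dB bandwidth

Step 1 — Resonance: ω₀ = 1/√(LC) = 1/√(0.000535·1.26e-07) = 1.218e+05 rad/s.
Step 2 — f₀ = ω₀/(2π) = 1.938e+04 Hz.
Step 3 — Series Q: Q = ω₀L/R = 1.218e+05·0.000535/20.8 = 3.133.
Step 4 — Bandwidth: Δω = ω₀/Q = 3.888e+04 rad/s; BW = Δω/(2π) = 6188 Hz.

(a) f₀ = 1.938e+04 Hz  (b) Q = 3.133  (c) BW = 6188 Hz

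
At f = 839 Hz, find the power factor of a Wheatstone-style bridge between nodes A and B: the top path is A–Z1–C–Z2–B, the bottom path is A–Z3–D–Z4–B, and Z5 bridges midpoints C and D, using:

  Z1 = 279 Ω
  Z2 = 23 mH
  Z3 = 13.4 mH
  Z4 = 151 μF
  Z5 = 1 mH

Step 1 — Angular frequency: ω = 2π·f = 2π·839 = 5272 rad/s.
Step 2 — Component impedances:
  Z1: Z = R = 279 Ω
  Z2: Z = jωL = j·5272·0.023 = 0 + j121.2 Ω
  Z3: Z = jωL = j·5272·0.0134 = 0 + j70.64 Ω
  Z4: Z = 1/(jωC) = -j/(ω·C) = 0 - j1.256 Ω
  Z5: Z = jωL = j·5272·0.001 = 0 + j5.272 Ω
Step 3 — Bridge requires nodal analysis (the Z5 bridge couples midpoints C and D, so the two paths cannot be reduced to a simple series/parallel combination). Setting node B to ground and injecting 1 A at node A, the 3-node admittance system at A, C, D solves to V_A = Z_AB = 16.63 + j64.86 Ω = 66.96∠75.6° Ω.
Step 4 — Power factor: PF = cos(φ) = Re(Z)/|Z| = 16.63/66.96 = 0.2484.
Step 5 — Type: Im(Z) = 64.86 ⇒ lagging (phase φ = 75.6°).

PF = 0.2484 (lagging, φ = 75.6°)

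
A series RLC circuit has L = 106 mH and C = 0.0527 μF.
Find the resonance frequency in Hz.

Step 1 — Resonance condition Im(Z)=0 gives ω₀ = 1/√(LC).
Step 2 — ω₀ = 1/√(0.106·5.27e-08) = 1.338e+04 rad/s.
Step 3 — f₀ = ω₀/(2π) = 2129 Hz.

f₀ = 2129 Hz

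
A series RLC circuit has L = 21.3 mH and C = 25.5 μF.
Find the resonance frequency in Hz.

Step 1 — Resonance condition Im(Z)=0 gives ω₀ = 1/√(LC).
Step 2 — ω₀ = 1/√(0.0213·2.55e-05) = 1357 rad/s.
Step 3 — f₀ = ω₀/(2π) = 216 Hz.

f₀ = 216 Hz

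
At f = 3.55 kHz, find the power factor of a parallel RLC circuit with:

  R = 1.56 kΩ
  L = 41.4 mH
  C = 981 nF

Step 1 — Angular frequency: ω = 2π·f = 2π·3550 = 2.231e+04 rad/s.
Step 2 — Component impedances:
  R: Z = R = 1560 Ω
  L: Z = jωL = j·2.231e+04·0.0414 = 0 + j923.4 Ω
  C: Z = 1/(jωC) = -j/(ω·C) = 0 - j45.7 Ω
Step 3 — Parallel combination: 1/Z_total = 1/R + 1/L + 1/C; Z_total = 1.48 - j48.03 Ω = 48.06∠-88.2° Ω.
Step 4 — Power factor: PF = cos(φ) = Re(Z)/|Z| = 1.4805/48.057 = 0.03081.
Step 5 — Type: Im(Z) = -48.03 ⇒ leading (phase φ = -88.2°).

PF = 0.03081 (leading, φ = -88.2°)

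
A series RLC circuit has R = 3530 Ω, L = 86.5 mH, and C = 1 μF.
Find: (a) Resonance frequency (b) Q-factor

Step 1 — Resonance condition Im(Z)=0 gives ω₀ = 1/√(LC).
Step 2 — ω₀ = 1/√(0.0865·1e-06) = 3400 rad/s.
Step 3 — f₀ = ω₀/(2π) = 541.1 Hz.
Step 4 — Series Q: Q = ω₀L/R = 3400·0.0865/3530 = 0.08332.

(a) f₀ = 541.1 Hz  (b) Q = 0.08332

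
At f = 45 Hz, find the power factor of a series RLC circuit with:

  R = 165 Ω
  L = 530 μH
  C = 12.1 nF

Step 1 — Angular frequency: ω = 2π·f = 2π·45 = 282.7 rad/s.
Step 2 — Component impedances:
  R: Z = R = 165 Ω
  L: Z = jωL = j·282.7·0.00053 = 0 + j0.1499 Ω
  C: Z = 1/(jωC) = -j/(ω·C) = 0 - j2.923e+05 Ω
Step 3 — Series combination: Z_total = R + L + C = 165 - j2.923e+05 Ω = 2.923e+05∠-90.0° Ω.
Step 4 — Power factor: PF = cos(φ) = Re(Z)/|Z| = 165/2.923e+05 = 0.0005645.
Step 5 — Type: Im(Z) = -2.923e+05 ⇒ leading (phase φ = -90.0°).

PF = 0.0005645 (leading, φ = -90.0°)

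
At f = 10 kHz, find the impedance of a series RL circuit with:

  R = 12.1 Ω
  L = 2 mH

Step 1 — Angular frequency: ω = 2π·f = 2π·1e+04 = 6.283e+04 rad/s.
Step 2 — Component impedances:
  R: Z = R = 12.1 Ω
  L: Z = jωL = j·6.283e+04·0.002 = 0 + j125.7 Ω
Step 3 — Series combination: Z_total = R + L = 12.1 + j125.7 Ω = 126.2∠84.5° Ω.

Z = 12.1 + j125.7 Ω = 126.2∠84.5° Ω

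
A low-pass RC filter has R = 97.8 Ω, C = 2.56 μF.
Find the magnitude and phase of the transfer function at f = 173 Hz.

Step 1 — Angular frequency: ω = 2π·173 = 1087 rad/s.
Step 2 — Transfer function: H(jω) = 1/(1 + jωRC).
Step 3 — Denominator: 1 + jωRC = 1 + j·1087·97.8·2.56e-06 = 1 + j0.2721.
Step 4 — H = 0.931 - j0.2534.
Step 5 — Magnitude: |H| = 0.9649 (-0.3 dB); phase: φ = -15.2°.

|H| = 0.9649 (-0.3 dB), φ = -15.2°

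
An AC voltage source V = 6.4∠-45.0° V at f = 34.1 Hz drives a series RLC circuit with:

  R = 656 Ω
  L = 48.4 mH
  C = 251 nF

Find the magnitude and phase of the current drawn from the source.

Step 1 — Angular frequency: ω = 2π·f = 2π·34.1 = 214.3 rad/s.
Step 2 — Component impedances:
  R: Z = R = 656 Ω
  L: Z = jωL = j·214.3·0.0484 = 0 + j10.37 Ω
  C: Z = 1/(jωC) = -j/(ω·C) = 0 - j1.859e+04 Ω
Step 3 — Series combination: Z_total = R + L + C = 656 - j1.858e+04 Ω = 1.86e+04∠-88.0° Ω.
Step 4 — Source phasor: V = 6.4∠-45.0° V = 4.525 - j4.525 V.
Step 5 — Ohm's law: I = V / Z_total = (4.525 - j4.525) / (656 - j1.858e+04) = 0.0002518 + j0.0002346 A.
Step 6 — Convert to polar: |I| = 0.0003442 A, ∠I = 43.0°.

I = 0.0003442∠43.0° A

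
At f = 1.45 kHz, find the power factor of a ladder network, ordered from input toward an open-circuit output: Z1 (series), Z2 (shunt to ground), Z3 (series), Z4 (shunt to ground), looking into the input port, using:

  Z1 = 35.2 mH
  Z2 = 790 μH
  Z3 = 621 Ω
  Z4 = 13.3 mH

Step 1 — Angular frequency: ω = 2π·f = 2π·1450 = 9111 rad/s.
Step 2 — Component impedances:
  Z1: Z = jωL = j·9111·0.0352 = 0 + j320.7 Ω
  Z2: Z = jωL = j·9111·0.00079 = 0 + j7.197 Ω
  Z3: Z = R = 621 Ω
  Z4: Z = jωL = j·9111·0.0133 = 0 + j121.2 Ω
Step 3 — Ladder network (open output): work backward from the far end, alternating series and parallel combinations. Z_in = 0.08 + j327.9 Ω = 327.9∠90.0° Ω.
Step 4 — Power factor: PF = cos(φ) = Re(Z)/|Z| = 0.08/327.9 = 0.000244.
Step 5 — Type: Im(Z) = 327.9 ⇒ lagging (phase φ = 90.0°).

PF = 0.000244 (lagging, φ = 90.0°)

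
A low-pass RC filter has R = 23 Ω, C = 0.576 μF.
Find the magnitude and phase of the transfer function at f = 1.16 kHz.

Step 1 — Angular frequency: ω = 2π·1160 = 7288 rad/s.
Step 2 — Transfer function: H(jω) = 1/(1 + jωRC).
Step 3 — Denominator: 1 + jωRC = 1 + j·7288·23·5.76e-07 = 1 + j0.09656.
Step 4 — H = 0.9908 - j0.09567.
Step 5 — Magnitude: |H| = 0.9954 (-0.0 dB); phase: φ = -5.5°.

|H| = 0.9954 (-0.0 dB), φ = -5.5°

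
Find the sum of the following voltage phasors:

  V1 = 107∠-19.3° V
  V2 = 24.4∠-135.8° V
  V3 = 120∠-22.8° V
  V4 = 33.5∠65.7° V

Step 1 — Convert each phasor to rectangular form:
  V1 = 107·(cos(-19.3°) + j·sin(-19.3°)) = 101 - j35.37 V
  V2 = 24.4·(cos(-135.8°) + j·sin(-135.8°)) = -17.49 - j17.01 V
  V3 = 120·(cos(-22.8°) + j·sin(-22.8°)) = 110.6 - j46.5 V
  V4 = 33.5·(cos(65.7°) + j·sin(65.7°)) = 13.79 + j30.53 V
Step 2 — Sum components: V_total = 207.9 - j68.35 V.
Step 3 — Convert to polar: |V_total| = 218.8 V, ∠V_total = -18.2°.

V_total = 218.8∠-18.2° V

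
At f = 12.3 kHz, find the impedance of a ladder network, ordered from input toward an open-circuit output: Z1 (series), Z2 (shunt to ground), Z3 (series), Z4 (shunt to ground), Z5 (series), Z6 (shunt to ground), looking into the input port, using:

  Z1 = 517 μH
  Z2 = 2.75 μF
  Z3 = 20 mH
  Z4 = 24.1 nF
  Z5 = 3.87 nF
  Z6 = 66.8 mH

Step 1 — Angular frequency: ω = 2π·f = 2π·1.23e+04 = 7.728e+04 rad/s.
Step 2 — Component impedances:
  Z1: Z = jωL = j·7.728e+04·0.000517 = 0 + j39.96 Ω
  Z2: Z = 1/(jωC) = -j/(ω·C) = 0 - j4.705 Ω
  Z3: Z = jωL = j·7.728e+04·0.02 = 0 + j1546 Ω
  Z4: Z = 1/(jωC) = -j/(ω·C) = 0 - j536.9 Ω
  Z5: Z = 1/(jωC) = -j/(ω·C) = 0 - j3344 Ω
  Z6: Z = jωL = j·7.728e+04·0.0668 = 0 + j5163 Ω
Step 3 — Ladder network (open output): work backward from the far end, alternating series and parallel combinations. Z_in = 0 + j35.22 Ω = 35.22∠90.0° Ω.

Z = 0 + j35.22 Ω = 35.22∠90.0° Ω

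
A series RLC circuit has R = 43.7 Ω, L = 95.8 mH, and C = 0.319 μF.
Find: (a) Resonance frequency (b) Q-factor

Step 1 — Resonance condition Im(Z)=0 gives ω₀ = 1/√(LC).
Step 2 — ω₀ = 1/√(0.0958·3.19e-07) = 5720 rad/s.
Step 3 — f₀ = ω₀/(2π) = 910.4 Hz.
Step 4 — Series Q: Q = ω₀L/R = 5720·0.0958/43.7 = 12.54.

(a) f₀ = 910.4 Hz  (b) Q = 12.54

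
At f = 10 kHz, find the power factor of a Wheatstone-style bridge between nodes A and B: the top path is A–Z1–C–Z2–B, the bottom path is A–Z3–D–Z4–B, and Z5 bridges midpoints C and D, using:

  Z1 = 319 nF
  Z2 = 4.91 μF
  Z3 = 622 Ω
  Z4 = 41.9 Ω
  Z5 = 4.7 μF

Step 1 — Angular frequency: ω = 2π·f = 2π·1e+04 = 6.283e+04 rad/s.
Step 2 — Component impedances:
  Z1: Z = 1/(jωC) = -j/(ω·C) = 0 - j49.89 Ω
  Z2: Z = 1/(jωC) = -j/(ω·C) = 0 - j3.241 Ω
  Z3: Z = R = 622 Ω
  Z4: Z = R = 41.9 Ω
  Z5: Z = 1/(jωC) = -j/(ω·C) = 0 - j3.386 Ω
Step 3 — Bridge requires nodal analysis (the Z5 bridge couples midpoints C and D, so the two paths cannot be reduced to a simple series/parallel combination). Setting node B to ground and injecting 1 A at node A, the 3-node admittance system at A, C, D solves to V_A = Z_AB = 4.226 - j52.8 Ω = 52.96∠-85.4° Ω.
Step 4 — Power factor: PF = cos(φ) = Re(Z)/|Z| = 4.2256/52.964 = 0.07978.
Step 5 — Type: Im(Z) = -52.8 ⇒ leading (phase φ = -85.4°).

PF = 0.07978 (leading, φ = -85.4°)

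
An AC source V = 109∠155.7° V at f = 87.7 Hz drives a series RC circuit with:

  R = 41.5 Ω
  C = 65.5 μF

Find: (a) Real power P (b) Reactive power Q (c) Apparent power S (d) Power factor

Step 1 — Angular frequency: ω = 2π·f = 2π·87.7 = 551 rad/s.
Step 2 — Component impedances:
  R: Z = R = 41.5 Ω
  C: Z = 1/(jωC) = -j/(ω·C) = 0 - j27.71 Ω
Step 3 — Series combination: Z_total = R + C = 41.5 - j27.71 Ω = 49.9∠-33.7° Ω.
Step 4 — Source phasor: V = 109∠155.7° V = -99.34 + j44.86 V.
Step 5 — Current: I = V / Z = -2.155 - j0.3578 A = 2.184∠-170.6° A.
Step 6 — Complex power: S = V·I* = 198 - j132.2 VA.
Step 7 — Real power: P = Re(S) = 198 W.
Step 8 — Reactive power: Q = Im(S) = -132.2 VAR.
Step 9 — Apparent power: |S| = 238.1 VA.
Step 10 — Power factor: PF = P/|S| = 0.8317 (leading).

(a) P = 198 W  (b) Q = -132.2 VAR  (c) S = 238.1 VA  (d) PF = 0.8317 (leading)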